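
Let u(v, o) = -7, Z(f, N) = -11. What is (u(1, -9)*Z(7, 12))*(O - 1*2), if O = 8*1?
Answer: 462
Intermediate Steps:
O = 8
(u(1, -9)*Z(7, 12))*(O - 1*2) = (-7*(-11))*(8 - 1*2) = 77*(8 - 2) = 77*6 = 462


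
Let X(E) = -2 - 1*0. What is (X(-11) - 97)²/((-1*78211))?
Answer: -9801/78211 ≈ -0.12531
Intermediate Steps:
X(E) = -2 (X(E) = -2 + 0 = -2)
(X(-11) - 97)²/((-1*78211)) = (-2 - 97)²/((-1*78211)) = (-99)²/(-78211) = 9801*(-1/78211) = -9801/78211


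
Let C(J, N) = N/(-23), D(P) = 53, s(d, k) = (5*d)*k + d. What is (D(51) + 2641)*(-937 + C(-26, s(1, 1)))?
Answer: -58074558/23 ≈ -2.5250e+6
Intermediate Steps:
s(d, k) = d + 5*d*k (s(d, k) = 5*d*k + d = d + 5*d*k)
C(J, N) = -N/23 (C(J, N) = N*(-1/23) = -N/23)
(D(51) + 2641)*(-937 + C(-26, s(1, 1))) = (53 + 2641)*(-937 - (1 + 5*1)/23) = 2694*(-937 - (1 + 5)/23) = 2694*(-937 - 6/23) = 2694*(-21557/23) = -58074558/23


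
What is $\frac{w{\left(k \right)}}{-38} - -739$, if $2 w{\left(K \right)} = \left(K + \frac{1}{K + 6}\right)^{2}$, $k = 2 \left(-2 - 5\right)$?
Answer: $\frac{3581727}{4864} \approx 736.38$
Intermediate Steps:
$k = -14$ ($k = 2 \left(-7\right) = -14$)
$w{\left(K \right)} = \frac{\left(K + \frac{1}{6 + K}\right)^{2}}{2}$ ($w{\left(K \right)} = \frac{\left(K + \frac{1}{K + 6}\right)^{2}}{2} = \frac{\left(K + \frac{1}{6 + K}\right)^{2}}{2}$)
$\frac{w{\left(k \right)}}{-38} - -739 = \frac{\frac{1}{2} \frac{1}{\left(6 - 14\right)^{2}} \left(1 + \left(-14\right)^{2} + 6 \left(-14\right)\right)^{2}}{-38} - -739 = \frac{\left(1 + 196 - 84\right)^{2}}{2 \cdot 64} \left(- \frac{1}{38}\right) + 739 = \frac{1}{2} \cdot \frac{1}{64} \cdot 113^{2} \left(- \frac{1}{38}\right) + 739 = \frac{1}{2} \cdot \frac{1}{64} \cdot 12769 \left(- \frac{1}{38}\right) + 739 = \frac{12769}{128} \left(- \frac{1}{38}\right) + 739 = - \frac{12769}{4864} + 739 = \frac{3581727}{4864}$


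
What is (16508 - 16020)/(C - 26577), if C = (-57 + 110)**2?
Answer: -61/2971 ≈ -0.020532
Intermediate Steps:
C = 2809 (C = 53**2 = 2809)
(16508 - 16020)/(C - 26577) = (16508 - 16020)/(2809 - 26577) = 488/(-23768) = 488*(-1/23768) = -61/2971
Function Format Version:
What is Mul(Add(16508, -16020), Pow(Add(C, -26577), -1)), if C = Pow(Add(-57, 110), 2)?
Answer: Rational(-61, 2971) ≈ -0.020532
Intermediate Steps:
C = 2809 (C = Pow(53, 2) = 2809)
Mul(Add(16508, -16020), Pow(Add(C, -26577), -1)) = Mul(Add(16508, -16020), Pow(Add(2809, -26577), -1)) = Mul(488, Pow(-23768, -1)) = Mul(488, Rational(-1, 23768)) = Rational(-61, 2971)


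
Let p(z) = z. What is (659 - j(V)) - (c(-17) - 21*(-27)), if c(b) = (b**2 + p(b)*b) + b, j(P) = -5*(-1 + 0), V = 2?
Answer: -474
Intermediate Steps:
j(P) = 5 (j(P) = -5*(-1) = 5)
c(b) = b + 2*b**2 (c(b) = (b**2 + b*b) + b = (b**2 + b**2) + b = 2*b**2 + b = b + 2*b**2)
(659 - j(V)) - (c(-17) - 21*(-27)) = (659 - 1*5) - (-17*(1 + 2*(-17)) - 21*(-27)) = (659 - 5) - (-17*(1 - 34) + 567) = 654 - (-17*(-33) + 567) = 654 - (561 + 567) = 654 - 1*1128 = 654 - 1128 = -474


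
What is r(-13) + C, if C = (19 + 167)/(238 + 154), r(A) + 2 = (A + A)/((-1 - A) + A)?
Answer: 4797/196 ≈ 24.474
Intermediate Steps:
r(A) = -2 - 2*A (r(A) = -2 + (A + A)/((-1 - A) + A) = -2 + (2*A)/(-1) = -2 + (2*A)*(-1) = -2 - 2*A)
C = 93/196 (C = 186/392 = 186*(1/392) = 93/196 ≈ 0.47449)
r(-13) + C = (-2 - 2*(-13)) + 93/196 = (-2 + 26) + 93/196 = 24 + 93/196 = 4797/196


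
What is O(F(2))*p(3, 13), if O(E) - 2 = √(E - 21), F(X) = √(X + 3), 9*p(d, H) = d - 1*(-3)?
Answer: 4/3 + 2*√(-21 + √5)/3 ≈ 1.3333 + 2.8878*I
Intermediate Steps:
p(d, H) = ⅓ + d/9 (p(d, H) = (d - 1*(-3))/9 = (d + 3)/9 = (3 + d)/9 = ⅓ + d/9)
F(X) = √(3 + X)
O(E) = 2 + √(-21 + E) (O(E) = 2 + √(E - 21) = 2 + √(-21 + E))
O(F(2))*p(3, 13) = (2 + √(-21 + √(3 + 2)))*(⅓ + (⅑)*3) = (2 + √(-21 + √5))*(⅓ + ⅓) = (2 + √(-21 + √5))*(⅔) = 4/3 + 2*√(-21 + √5)/3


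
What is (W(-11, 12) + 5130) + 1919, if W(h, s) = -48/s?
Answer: 7045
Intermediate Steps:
(W(-11, 12) + 5130) + 1919 = (-48/12 + 5130) + 1919 = (-48*1/12 + 5130) + 1919 = (-4 + 5130) + 1919 = 5126 + 1919 = 7045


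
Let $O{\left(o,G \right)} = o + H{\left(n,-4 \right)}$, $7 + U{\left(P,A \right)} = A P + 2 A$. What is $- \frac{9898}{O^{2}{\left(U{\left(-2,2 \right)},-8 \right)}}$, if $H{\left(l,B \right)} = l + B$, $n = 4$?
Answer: $-202$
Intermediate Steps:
$U{\left(P,A \right)} = -7 + 2 A + A P$ ($U{\left(P,A \right)} = -7 + \left(A P + 2 A\right) = -7 + \left(2 A + A P\right) = -7 + 2 A + A P$)
$H{\left(l,B \right)} = B + l$
$O{\left(o,G \right)} = o$ ($O{\left(o,G \right)} = o + \left(-4 + 4\right) = o + 0 = o$)
$- \frac{9898}{O^{2}{\left(U{\left(-2,2 \right)},-8 \right)}} = - \frac{9898}{\left(-7 + 2 \cdot 2 + 2 \left(-2\right)\right)^{2}} = - \frac{9898}{\left(-7 + 4 - 4\right)^{2}} = - \frac{9898}{\left(-7\right)^{2}} = - \frac{9898}{49} = \left(-9898\right) \frac{1}{49} = -202$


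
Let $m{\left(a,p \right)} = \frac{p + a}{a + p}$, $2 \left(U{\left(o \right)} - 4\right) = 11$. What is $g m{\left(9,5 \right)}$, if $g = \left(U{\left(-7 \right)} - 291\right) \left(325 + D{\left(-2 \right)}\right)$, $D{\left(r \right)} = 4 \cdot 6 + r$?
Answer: $- \frac{195361}{2} \approx -97681.0$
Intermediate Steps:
$U{\left(o \right)} = \frac{19}{2}$ ($U{\left(o \right)} = 4 + \frac{1}{2} \cdot 11 = 4 + \frac{11}{2} = \frac{19}{2}$)
$D{\left(r \right)} = 24 + r$
$m{\left(a,p \right)} = 1$ ($m{\left(a,p \right)} = \frac{a + p}{a + p} = 1$)
$g = - \frac{195361}{2}$ ($g = \left(\frac{19}{2} - 291\right) \left(325 + \left(24 - 2\right)\right) = - \frac{563 \left(325 + 22\right)}{2} = \left(- \frac{563}{2}\right) 347 = - \frac{195361}{2} \approx -97681.0$)
$g m{\left(9,5 \right)} = \left(- \frac{195361}{2}\right) 1 = - \frac{195361}{2}$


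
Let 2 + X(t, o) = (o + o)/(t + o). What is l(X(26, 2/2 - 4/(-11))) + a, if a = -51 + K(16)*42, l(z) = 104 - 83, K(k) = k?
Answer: 642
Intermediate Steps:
X(t, o) = -2 + 2*o/(o + t) (X(t, o) = -2 + (o + o)/(t + o) = -2 + (2*o)/(o + t) = -2 + 2*o/(o + t))
l(z) = 21
a = 621 (a = -51 + 16*42 = -51 + 672 = 621)
l(X(26, 2/2 - 4/(-11))) + a = 21 + 621 = 642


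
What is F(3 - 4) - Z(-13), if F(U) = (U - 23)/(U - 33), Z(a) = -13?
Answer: 233/17 ≈ 13.706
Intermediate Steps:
F(U) = (-23 + U)/(-33 + U)
F(3 - 4) - Z(-13) = (-23 + (3 - 4))/(-33 + (3 - 4)) - 1*(-13) = (-23 - 1)/(-33 - 1) + 13 = -24/(-34) + 13 = -1/34*(-24) + 13 = 12/17 + 13 = 233/17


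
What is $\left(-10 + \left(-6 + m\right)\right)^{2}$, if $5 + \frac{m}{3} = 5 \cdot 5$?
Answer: $1936$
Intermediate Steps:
$m = 60$ ($m = -15 + 3 \cdot 5 \cdot 5 = -15 + 3 \cdot 25 = -15 + 75 = 60$)
$\left(-10 + \left(-6 + m\right)\right)^{2} = \left(-10 + \left(-6 + 60\right)\right)^{2} = \left(-10 + 54\right)^{2} = 44^{2} = 1936$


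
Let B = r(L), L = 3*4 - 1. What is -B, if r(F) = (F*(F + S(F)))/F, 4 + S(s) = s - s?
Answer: -7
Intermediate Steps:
S(s) = -4 (S(s) = -4 + (s - s) = -4 + 0 = -4)
L = 11 (L = 12 - 1 = 11)
r(F) = -4 + F (r(F) = (F*(F - 4))/F = (F*(-4 + F))/F = -4 + F)
B = 7 (B = -4 + 11 = 7)
-B = -1*7 = -7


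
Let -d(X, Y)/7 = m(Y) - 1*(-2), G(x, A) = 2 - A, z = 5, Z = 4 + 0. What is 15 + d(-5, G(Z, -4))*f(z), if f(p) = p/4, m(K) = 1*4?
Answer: -75/2 ≈ -37.500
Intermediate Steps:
Z = 4
m(K) = 4
f(p) = p/4 (f(p) = p*(1/4) = p/4)
d(X, Y) = -42 (d(X, Y) = -7*(4 - 1*(-2)) = -7*(4 + 2) = -7*6 = -42)
15 + d(-5, G(Z, -4))*f(z) = 15 - 21*5/2 = 15 - 42*5/4 = 15 - 105/2 = -75/2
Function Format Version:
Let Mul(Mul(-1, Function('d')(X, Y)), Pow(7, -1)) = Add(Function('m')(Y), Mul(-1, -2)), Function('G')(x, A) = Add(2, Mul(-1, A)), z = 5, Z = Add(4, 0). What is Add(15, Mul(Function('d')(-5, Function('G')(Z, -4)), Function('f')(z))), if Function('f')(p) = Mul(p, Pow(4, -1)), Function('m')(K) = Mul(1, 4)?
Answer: Rational(-75, 2) ≈ -37.500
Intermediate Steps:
Z = 4
Function('m')(K) = 4
Function('f')(p) = Mul(Rational(1, 4), p) (Function('f')(p) = Mul(p, Rational(1, 4)) = Mul(Rational(1, 4), p))
Function('d')(X, Y) = -42 (Function('d')(X, Y) = Mul(-7, Add(4, Mul(-1, -2))) = Mul(-7, Add(4, 2)) = Mul(-7, 6) = -42)
Add(15, Mul(Function('d')(-5, Function('G')(Z, -4)), Function('f')(z))) = Add(15, Mul(-42, Mul(Rational(1, 4), 5))) = Add(15, Mul(-42, Rational(5, 4))) = Add(15, Rational(-105, 2)) = Rational(-75, 2)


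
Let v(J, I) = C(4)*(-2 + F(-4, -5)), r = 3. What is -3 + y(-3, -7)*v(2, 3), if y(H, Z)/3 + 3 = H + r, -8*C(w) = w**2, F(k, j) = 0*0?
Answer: -39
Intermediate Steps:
F(k, j) = 0
C(w) = -w**2/8
v(J, I) = 4 (v(J, I) = (-1/8*4**2)*(-2 + 0) = -1/8*16*(-2) = -2*(-2) = 4)
y(H, Z) = 3*H (y(H, Z) = -9 + 3*(H + 3) = -9 + 3*(3 + H) = -9 + (9 + 3*H) = 3*H)
-3 + y(-3, -7)*v(2, 3) = -3 + (3*(-3))*4 = -3 - 9*4 = -3 - 36 = -39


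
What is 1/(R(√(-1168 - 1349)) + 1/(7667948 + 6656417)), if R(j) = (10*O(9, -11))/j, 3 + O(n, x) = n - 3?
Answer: 12018142235/61556229795968339 + 2051874326532250*I*√2517/61556229795968339 ≈ 1.9524e-7 + 1.6723*I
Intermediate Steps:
O(n, x) = -6 + n (O(n, x) = -3 + (n - 3) = -3 + (-3 + n) = -6 + n)
R(j) = 30/j (R(j) = (10*(-6 + 9))/j = (10*3)/j = 30/j)
1/(R(√(-1168 - 1349)) + 1/(7667948 + 6656417)) = 1/(30/(√(-1168 - 1349)) + 1/(7667948 + 6656417)) = 1/(30/(√(-2517)) + 1/14324365) = 1/(30/((I*√2517)) + 1/14324365) = 1/(30*(-I*√2517/2517) + 1/14324365) = 1/(-10*I*√2517/839 + 1/14324365) = 1/(1/14324365 - 10*I*√2517/839)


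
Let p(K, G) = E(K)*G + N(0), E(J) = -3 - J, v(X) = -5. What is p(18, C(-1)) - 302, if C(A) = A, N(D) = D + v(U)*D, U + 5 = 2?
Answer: -281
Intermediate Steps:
U = -3 (U = -5 + 2 = -3)
N(D) = -4*D (N(D) = D - 5*D = -4*D)
p(K, G) = G*(-3 - K) (p(K, G) = (-3 - K)*G - 4*0 = G*(-3 - K) + 0 = G*(-3 - K))
p(18, C(-1)) - 302 = -1*(-1)*(3 + 18) - 302 = -1*(-1)*21 - 302 = 21 - 302 = -281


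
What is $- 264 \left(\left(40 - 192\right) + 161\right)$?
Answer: $-2376$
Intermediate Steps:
$- 264 \left(\left(40 - 192\right) + 161\right) = - 264 \left(-152 + 161\right) = \left(-264\right) 9 = -2376$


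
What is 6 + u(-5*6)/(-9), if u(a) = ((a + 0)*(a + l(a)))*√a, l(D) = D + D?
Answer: 6 - 300*I*√30 ≈ 6.0 - 1643.2*I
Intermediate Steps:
l(D) = 2*D
u(a) = 3*a^(5/2) (u(a) = ((a + 0)*(a + 2*a))*√a = (a*(3*a))*√a = (3*a²)*√a = 3*a^(5/2))
6 + u(-5*6)/(-9) = 6 + (3*(-5*6)^(5/2))/(-9) = 6 - (-30)^(5/2)/3 = 6 - 900*I*√30/3 = 6 - 300*I*√30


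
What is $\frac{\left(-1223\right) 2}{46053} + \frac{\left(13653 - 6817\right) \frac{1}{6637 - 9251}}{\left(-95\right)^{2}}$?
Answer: $- \frac{29009630204}{543226220775} \approx -0.053402$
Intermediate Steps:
$\frac{\left(-1223\right) 2}{46053} + \frac{\left(13653 - 6817\right) \frac{1}{6637 - 9251}}{\left(-95\right)^{2}} = \left(-2446\right) \frac{1}{46053} + \frac{6836 \frac{1}{-2614}}{9025} = - \frac{2446}{46053} + 6836 \left(- \frac{1}{2614}\right) \frac{1}{9025} = - \frac{2446}{46053} - \frac{3418}{11795675} = - \frac{29009630204}{543226220775}$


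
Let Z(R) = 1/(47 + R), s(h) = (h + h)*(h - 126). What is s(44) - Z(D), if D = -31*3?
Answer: -331935/46 ≈ -7216.0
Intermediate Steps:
D = -93
s(h) = 2*h*(-126 + h) (s(h) = (2*h)*(-126 + h) = 2*h*(-126 + h))
s(44) - Z(D) = 2*44*(-126 + 44) - 1/(47 - 93) = 2*44*(-82) - 1/(-46) = -7216 - 1*(-1/46) = -7216 + 1/46 = -331935/46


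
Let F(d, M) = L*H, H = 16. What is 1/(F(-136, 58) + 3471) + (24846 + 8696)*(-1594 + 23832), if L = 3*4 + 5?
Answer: 2791929886029/3743 ≈ 7.4591e+8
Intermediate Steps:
L = 17 (L = 12 + 5 = 17)
F(d, M) = 272 (F(d, M) = 17*16 = 272)
1/(F(-136, 58) + 3471) + (24846 + 8696)*(-1594 + 23832) = 1/(272 + 3471) + (24846 + 8696)*(-1594 + 23832) = 1/3743 + 33542*22238 = 1/3743 + 745906996 = 2791929886029/3743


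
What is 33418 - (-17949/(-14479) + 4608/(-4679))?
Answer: 2263960035599/67747241 ≈ 33418.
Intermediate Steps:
33418 - (-17949/(-14479) + 4608/(-4679)) = 33418 - (-17949*(-1/14479) + 4608*(-1/4679)) = 33418 - (17949/14479 - 4608/4679) = 33418 - 1*17264139/67747241 = 33418 - 17264139/67747241 = 2263960035599/67747241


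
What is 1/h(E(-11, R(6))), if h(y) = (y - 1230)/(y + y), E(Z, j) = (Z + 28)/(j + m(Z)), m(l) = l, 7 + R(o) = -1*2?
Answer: 34/24617 ≈ 0.0013812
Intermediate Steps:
R(o) = -9 (R(o) = -7 - 1*2 = -7 - 2 = -9)
E(Z, j) = (28 + Z)/(Z + j) (E(Z, j) = (Z + 28)/(j + Z) = (28 + Z)/(Z + j))
h(y) = (-1230 + y)/(2*y) (h(y) = (-1230 + y)/((2*y)) = (-1230 + y)*(1/(2*y)) = (-1230 + y)/(2*y))
1/h(E(-11, R(6))) = 1/((-1230 + (28 - 11)/(-11 - 9))/(2*(((28 - 11)/(-11 - 9))))) = 1/((-1230 + 17/(-20))/(2*((17/(-20))))) = 1/((-1230 - 1/20*17)/(2*((-1/20*17)))) = 1/((-1230 - 17/20)/(2*(-17/20))) = 1/((½)*(-20/17)*(-24617/20)) = 1/(24617/34) = 34/24617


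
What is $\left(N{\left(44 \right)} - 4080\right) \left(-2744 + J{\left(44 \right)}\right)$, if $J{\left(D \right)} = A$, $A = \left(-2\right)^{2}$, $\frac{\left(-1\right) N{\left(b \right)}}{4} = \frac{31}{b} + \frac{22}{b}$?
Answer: $\frac{123116420}{11} \approx 1.1192 \cdot 10^{7}$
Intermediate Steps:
$N{\left(b \right)} = - \frac{212}{b}$ ($N{\left(b \right)} = - 4 \left(\frac{31}{b} + \frac{22}{b}\right) = - 4 \frac{53}{b} = - \frac{212}{b}$)
$A = 4$
$J{\left(D \right)} = 4$
$\left(N{\left(44 \right)} - 4080\right) \left(-2744 + J{\left(44 \right)}\right) = \left(- \frac{212}{44} - 4080\right) \left(-2744 + 4\right) = \left(\left(-212\right) \frac{1}{44} - 4080\right) \left(-2740\right) = \left(- \frac{53}{11} - 4080\right) \left(-2740\right) = \left(- \frac{44933}{11}\right) \left(-2740\right) = \frac{123116420}{11}$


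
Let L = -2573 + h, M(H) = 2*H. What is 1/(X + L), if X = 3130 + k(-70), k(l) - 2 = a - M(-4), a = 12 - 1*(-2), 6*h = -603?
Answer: 2/961 ≈ 0.0020812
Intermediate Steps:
h = -201/2 (h = (1/6)*(-603) = -201/2 ≈ -100.50)
a = 14 (a = 12 + 2 = 14)
k(l) = 24 (k(l) = 2 + (14 - 2*(-4)) = 2 + (14 - 1*(-8)) = 2 + (14 + 8) = 2 + 22 = 24)
X = 3154 (X = 3130 + 24 = 3154)
L = -5347/2 (L = -2573 - 201/2 = -5347/2 ≈ -2673.5)
1/(X + L) = 1/(3154 - 5347/2) = 1/(961/2) = 2/961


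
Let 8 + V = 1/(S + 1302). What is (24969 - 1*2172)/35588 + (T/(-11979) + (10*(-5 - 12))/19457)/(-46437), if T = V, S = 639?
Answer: 20822655556603127285/32505876427876438356 ≈ 0.64058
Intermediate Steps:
V = -15527/1941 (V = -8 + 1/(639 + 1302) = -8 + 1/1941 = -15527/1941 ≈ -7.9995)
T = -15527/1941 ≈ -7.9995
(24969 - 1*2172)/35588 + (T/(-11979) + (10*(-5 - 12))/19457)/(-46437) = (24969 - 1*2172)/35588 + (-15527/1941/(-11979) + (10*(-5 - 12))/19457)/(-46437) = (24969 - 2172)*(1/35588) + (-15527/1941*(-1/11979) + (10*(-17))*(1/19457))*(-1/46437) = 22797*(1/35588) + (15527/23251239 - 170*1/19457)*(-1/46437) = 22797/35588 + (15527/23251239 - 170/19457)*(-1/46437) = 22797/35588 - 3650601791/452399357223*(-1/46437) = 22797/35588 + 158721817/913394302233237 = 20822655556603127285/32505876427876438356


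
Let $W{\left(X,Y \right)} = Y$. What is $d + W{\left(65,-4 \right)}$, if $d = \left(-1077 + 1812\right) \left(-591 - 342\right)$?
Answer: $-685759$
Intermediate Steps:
$d = -685755$ ($d = 735 \left(-933\right) = -685755$)
$d + W{\left(65,-4 \right)} = -685755 - 4 = -685759$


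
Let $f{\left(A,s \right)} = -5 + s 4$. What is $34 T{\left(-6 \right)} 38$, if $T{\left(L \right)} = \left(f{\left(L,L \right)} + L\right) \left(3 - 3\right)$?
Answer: $0$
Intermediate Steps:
$f{\left(A,s \right)} = -5 + 4 s$
$T{\left(L \right)} = 0$ ($T{\left(L \right)} = \left(\left(-5 + 4 L\right) + L\right) \left(3 - 3\right) = \left(-5 + 5 L\right) 0 = 0$)
$34 T{\left(-6 \right)} 38 = 34 \cdot 0 \cdot 38 = 0 \cdot 38 = 0$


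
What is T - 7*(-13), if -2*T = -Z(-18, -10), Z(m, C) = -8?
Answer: 87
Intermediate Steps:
T = -4 (T = -(-1)*(-8)/2 = -1/2*8 = -4)
T - 7*(-13) = -4 - 7*(-13) = -4 + 91 = 87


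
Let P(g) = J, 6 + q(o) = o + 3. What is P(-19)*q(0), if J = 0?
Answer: 0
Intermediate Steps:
q(o) = -3 + o (q(o) = -6 + (o + 3) = -6 + (3 + o) = -3 + o)
P(g) = 0
P(-19)*q(0) = 0*(-3 + 0) = 0*(-3) = 0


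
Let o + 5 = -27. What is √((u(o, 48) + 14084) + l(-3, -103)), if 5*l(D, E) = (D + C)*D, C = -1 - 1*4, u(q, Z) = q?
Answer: 2*√87855/5 ≈ 118.56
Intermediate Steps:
o = -32 (o = -5 - 27 = -32)
C = -5 (C = -1 - 4 = -5)
l(D, E) = D*(-5 + D)/5 (l(D, E) = ((D - 5)*D)/5 = ((-5 + D)*D)/5 = (D*(-5 + D))/5 = D*(-5 + D)/5)
√((u(o, 48) + 14084) + l(-3, -103)) = √((-32 + 14084) + (⅕)*(-3)*(-5 - 3)) = √(14052 + (⅕)*(-3)*(-8)) = √(14052 + 24/5) = √(70284/5) = 2*√87855/5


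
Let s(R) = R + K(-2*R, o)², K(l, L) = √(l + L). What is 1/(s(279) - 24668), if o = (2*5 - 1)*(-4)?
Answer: -1/24983 ≈ -4.0027e-5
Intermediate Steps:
o = -36 (o = (10 - 1)*(-4) = 9*(-4) = -36)
K(l, L) = √(L + l)
s(R) = -36 - R (s(R) = R + (√(-36 - 2*R))² = R + (-36 - 2*R) = -36 - R)
1/(s(279) - 24668) = 1/((-36 - 1*279) - 24668) = 1/((-36 - 279) - 24668) = 1/(-315 - 24668) = 1/(-24983) = -1/24983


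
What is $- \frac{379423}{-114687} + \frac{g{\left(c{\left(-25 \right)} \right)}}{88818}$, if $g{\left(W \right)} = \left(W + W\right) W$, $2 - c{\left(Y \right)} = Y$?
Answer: $\frac{5644467610}{1697711661} \approx 3.3247$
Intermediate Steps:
$c{\left(Y \right)} = 2 - Y$
$g{\left(W \right)} = 2 W^{2}$ ($g{\left(W \right)} = 2 W W = 2 W^{2}$)
$- \frac{379423}{-114687} + \frac{g{\left(c{\left(-25 \right)} \right)}}{88818} = - \frac{379423}{-114687} + \frac{2 \left(2 - -25\right)^{2}}{88818} = \left(-379423\right) \left(- \frac{1}{114687}\right) + 2 \left(2 + 25\right)^{2} \cdot \frac{1}{88818} = \frac{379423}{114687} + 2 \cdot 27^{2} \cdot \frac{1}{88818} = \frac{379423}{114687} + 2 \cdot 729 \cdot \frac{1}{88818} = \frac{379423}{114687} + 1458 \cdot \frac{1}{88818} = \frac{379423}{114687} + \frac{243}{14803} = \frac{5644467610}{1697711661}$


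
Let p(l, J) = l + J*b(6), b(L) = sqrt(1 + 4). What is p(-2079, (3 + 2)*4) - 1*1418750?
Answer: -1420829 + 20*sqrt(5) ≈ -1.4208e+6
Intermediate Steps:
b(L) = sqrt(5)
p(l, J) = l + J*sqrt(5)
p(-2079, (3 + 2)*4) - 1*1418750 = (-2079 + ((3 + 2)*4)*sqrt(5)) - 1*1418750 = (-2079 + (5*4)*sqrt(5)) - 1418750 = (-2079 + 20*sqrt(5)) - 1418750 = -1420829 + 20*sqrt(5)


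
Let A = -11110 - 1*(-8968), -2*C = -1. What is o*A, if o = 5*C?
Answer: -5355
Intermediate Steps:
C = ½ (C = -½*(-1) = ½ ≈ 0.50000)
A = -2142 (A = -11110 + 8968 = -2142)
o = 5/2 (o = 5*(½) = 5/2 ≈ 2.5000)
o*A = (5/2)*(-2142) = -5355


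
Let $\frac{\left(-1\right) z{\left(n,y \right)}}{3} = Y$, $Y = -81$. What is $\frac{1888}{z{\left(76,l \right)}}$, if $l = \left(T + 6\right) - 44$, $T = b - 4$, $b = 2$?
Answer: $\frac{1888}{243} \approx 7.7695$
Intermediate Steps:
$T = -2$ ($T = 2 - 4 = -2$)
$l = -40$ ($l = \left(-2 + 6\right) - 44 = 4 - 44 = -40$)
$z{\left(n,y \right)} = 243$ ($z{\left(n,y \right)} = \left(-3\right) \left(-81\right) = 243$)
$\frac{1888}{z{\left(76,l \right)}} = \frac{1888}{243}$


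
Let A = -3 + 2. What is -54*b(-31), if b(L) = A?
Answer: 54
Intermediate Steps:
A = -1
b(L) = -1
-54*b(-31) = -54*(-1) = 54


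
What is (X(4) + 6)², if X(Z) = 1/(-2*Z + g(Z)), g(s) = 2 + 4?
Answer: 121/4 ≈ 30.250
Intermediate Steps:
g(s) = 6
X(Z) = 1/(6 - 2*Z) (X(Z) = 1/(-2*Z + 6) = 1/(6 - 2*Z))
(X(4) + 6)² = (-1/(-6 + 2*4) + 6)² = (-1/(-6 + 8) + 6)² = (-1/2 + 6)² = (-1*½ + 6)² = (-½ + 6)² = (11/2)² = 121/4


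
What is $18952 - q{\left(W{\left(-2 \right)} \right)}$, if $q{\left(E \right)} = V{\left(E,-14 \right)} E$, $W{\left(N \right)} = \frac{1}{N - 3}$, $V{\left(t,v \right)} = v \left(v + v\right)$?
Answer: $\frac{95152}{5} \approx 19030.0$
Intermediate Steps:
$V{\left(t,v \right)} = 2 v^{2}$ ($V{\left(t,v \right)} = v 2 v = 2 v^{2}$)
$W{\left(N \right)} = \frac{1}{-3 + N}$
$q{\left(E \right)} = 392 E$ ($q{\left(E \right)} = 2 \left(-14\right)^{2} E = 2 \cdot 196 E = 392 E$)
$18952 - q{\left(W{\left(-2 \right)} \right)} = 18952 - \frac{392}{-3 - 2} = 18952 - \frac{392}{-5} = 18952 - 392 \left(- \frac{1}{5}\right) = 18952 - - \frac{392}{5} = 18952 + \frac{392}{5} = \frac{95152}{5}$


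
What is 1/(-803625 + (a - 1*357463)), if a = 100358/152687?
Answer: -152687/177282943098 ≈ -8.6126e-7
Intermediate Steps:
a = 100358/152687 (a = 100358*(1/152687) = 100358/152687 ≈ 0.65728)
1/(-803625 + (a - 1*357463)) = 1/(-803625 + (100358/152687 - 1*357463)) = 1/(-803625 + (100358/152687 - 357463)) = 1/(-803625 - 54579852723/152687) = 1/(-177282943098/152687) = -152687/177282943098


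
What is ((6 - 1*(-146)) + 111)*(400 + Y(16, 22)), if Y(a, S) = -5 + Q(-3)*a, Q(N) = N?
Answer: 91261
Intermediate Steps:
Y(a, S) = -5 - 3*a
((6 - 1*(-146)) + 111)*(400 + Y(16, 22)) = ((6 - 1*(-146)) + 111)*(400 + (-5 - 3*16)) = ((6 + 146) + 111)*(400 + (-5 - 48)) = (152 + 111)*(400 - 53) = 263*347 = 91261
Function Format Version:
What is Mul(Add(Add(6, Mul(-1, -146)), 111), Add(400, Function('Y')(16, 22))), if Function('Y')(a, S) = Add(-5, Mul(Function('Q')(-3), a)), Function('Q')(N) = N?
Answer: 91261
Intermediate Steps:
Function('Y')(a, S) = Add(-5, Mul(-3, a))
Mul(Add(Add(6, Mul(-1, -146)), 111), Add(400, Function('Y')(16, 22))) = Mul(Add(Add(6, Mul(-1, -146)), 111), Add(400, Add(-5, Mul(-3, 16)))) = Mul(Add(Add(6, 146), 111), Add(400, Add(-5, -48))) = Mul(Add(152, 111), Add(400, -53)) = Mul(263, 347) = 91261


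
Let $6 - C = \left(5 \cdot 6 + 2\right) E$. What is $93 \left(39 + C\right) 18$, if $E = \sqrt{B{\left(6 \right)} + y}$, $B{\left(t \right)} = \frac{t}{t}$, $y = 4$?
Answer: $75330 - 53568 \sqrt{5} \approx -44452.0$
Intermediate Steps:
$B{\left(t \right)} = 1$
$E = \sqrt{5}$ ($E = \sqrt{1 + 4} = \sqrt{5} \approx 2.2361$)
$C = 6 - 32 \sqrt{5}$ ($C = 6 - \left(5 \cdot 6 + 2\right) \sqrt{5} = 6 - \left(30 + 2\right) \sqrt{5} = 6 - 32 \sqrt{5} \approx -65.554$)
$93 \left(39 + C\right) 18 = 93 \left(39 + \left(6 - 32 \sqrt{5}\right)\right) 18 = 93 \left(45 - 32 \sqrt{5}\right) 18 = \left(4185 - 2976 \sqrt{5}\right) 18 = 75330 - 53568 \sqrt{5}$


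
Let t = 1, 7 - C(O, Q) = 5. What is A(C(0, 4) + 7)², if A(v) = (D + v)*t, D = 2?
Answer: 121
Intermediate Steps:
C(O, Q) = 2 (C(O, Q) = 7 - 1*5 = 7 - 5 = 2)
A(v) = 2 + v (A(v) = (2 + v)*1 = 2 + v)
A(C(0, 4) + 7)² = (2 + (2 + 7))² = (2 + 9)² = 11² = 121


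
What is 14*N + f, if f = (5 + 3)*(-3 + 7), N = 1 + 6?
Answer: 130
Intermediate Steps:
N = 7
f = 32 (f = 8*4 = 32)
14*N + f = 14*7 + 32 = 98 + 32 = 130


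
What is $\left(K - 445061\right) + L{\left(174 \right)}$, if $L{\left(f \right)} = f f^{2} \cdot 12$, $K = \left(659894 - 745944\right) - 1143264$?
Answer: $61541913$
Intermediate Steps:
$K = -1229314$ ($K = -86050 - 1143264 = -1229314$)
$L{\left(f \right)} = 12 f^{3}$ ($L{\left(f \right)} = f^{3} \cdot 12 = 12 f^{3}$)
$\left(K - 445061\right) + L{\left(174 \right)} = \left(-1229314 - 445061\right) + 12 \cdot 174^{3} = -1674375 + 12 \cdot 5268024 = -1674375 + 63216288 = 61541913$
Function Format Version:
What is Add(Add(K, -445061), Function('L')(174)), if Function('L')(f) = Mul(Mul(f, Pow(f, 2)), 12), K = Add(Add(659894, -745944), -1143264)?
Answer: 61541913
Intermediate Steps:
K = -1229314 (K = Add(-86050, -1143264) = -1229314)
Function('L')(f) = Mul(12, Pow(f, 3)) (Function('L')(f) = Mul(Pow(f, 3), 12) = Mul(12, Pow(f, 3)))
Add(Add(K, -445061), Function('L')(174)) = Add(Add(-1229314, -445061), Mul(12, Pow(174, 3))) = Add(-1674375, Mul(12, 5268024)) = Add(-1674375, 63216288) = 61541913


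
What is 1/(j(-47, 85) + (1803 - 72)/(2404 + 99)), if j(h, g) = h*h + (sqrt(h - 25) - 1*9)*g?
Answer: 9051005689/16334969301769 - 3195154590*I*sqrt(2)/16334969301769 ≈ 0.00055409 - 0.00027662*I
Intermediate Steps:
j(h, g) = h**2 + g*(-9 + sqrt(-25 + h)) (j(h, g) = h**2 + (sqrt(-25 + h) - 9)*g = h**2 + (-9 + sqrt(-25 + h))*g = h**2 + g*(-9 + sqrt(-25 + h)))
1/(j(-47, 85) + (1803 - 72)/(2404 + 99)) = 1/(((-47)**2 - 9*85 + 85*sqrt(-25 - 47)) + (1803 - 72)/(2404 + 99)) = 1/((2209 - 765 + 85*sqrt(-72)) + 1731/2503) = 1/((2209 - 765 + 85*(6*I*sqrt(2))) + 1731*(1/2503)) = 1/((2209 - 765 + 510*I*sqrt(2)) + 1731/2503) = 1/((1444 + 510*I*sqrt(2)) + 1731/2503) = 1/(3616063/2503 + 510*I*sqrt(2))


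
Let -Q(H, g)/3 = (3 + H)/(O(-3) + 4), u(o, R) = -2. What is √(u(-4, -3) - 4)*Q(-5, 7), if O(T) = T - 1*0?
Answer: 6*I*√6 ≈ 14.697*I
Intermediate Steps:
O(T) = T (O(T) = T + 0 = T)
Q(H, g) = -9 - 3*H (Q(H, g) = -3*(3 + H)/(-3 + 4) = -3*(3 + H)/1 = -3*(3 + H) = -9 - 3*H)
√(u(-4, -3) - 4)*Q(-5, 7) = √(-2 - 4)*(-9 - 3*(-5)) = √(-6)*(-9 + 15) = (I*√6)*6 = 6*I*√6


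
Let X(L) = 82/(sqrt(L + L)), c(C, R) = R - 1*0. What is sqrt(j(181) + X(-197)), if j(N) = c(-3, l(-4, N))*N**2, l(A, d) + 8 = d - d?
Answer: sqrt(-10171373192 - 8077*I*sqrt(394))/197 ≈ 0.0040347 - 511.95*I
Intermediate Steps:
l(A, d) = -8 (l(A, d) = -8 + (d - d) = -8 + 0 = -8)
c(C, R) = R (c(C, R) = R + 0 = R)
j(N) = -8*N**2
X(L) = 41*sqrt(2)/sqrt(L) (X(L) = 82/(sqrt(2*L)) = 82/((sqrt(2)*sqrt(L))) = 82*(sqrt(2)/(2*sqrt(L))) = 41*sqrt(2)/sqrt(L))
sqrt(j(181) + X(-197)) = sqrt(-8*181**2 + 41*sqrt(2)/sqrt(-197)) = sqrt(-8*32761 + 41*sqrt(2)*(-I*sqrt(197)/197)) = sqrt(-262088 - 41*I*sqrt(394)/197)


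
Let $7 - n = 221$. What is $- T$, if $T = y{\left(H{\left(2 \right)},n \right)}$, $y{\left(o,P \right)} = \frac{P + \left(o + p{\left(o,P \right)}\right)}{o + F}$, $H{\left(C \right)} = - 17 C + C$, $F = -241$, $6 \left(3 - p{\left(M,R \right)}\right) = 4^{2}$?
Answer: $- \frac{737}{819} \approx -0.89988$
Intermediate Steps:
$n = -214$ ($n = 7 - 221 = -214$)
$p{\left(M,R \right)} = \frac{1}{3}$ ($p{\left(M,R \right)} = 3 - \frac{4^{2}}{6} = 3 - \frac{8}{3} = \frac{1}{3}$)
$H{\left(C \right)} = - 16 C$
$y{\left(o,P \right)} = \frac{\frac{1}{3} + P + o}{-241 + o}$ ($y{\left(o,P \right)} = \frac{P + \left(o + \frac{1}{3}\right)}{o - 241} = \frac{P + \left(\frac{1}{3} + o\right)}{-241 + o} = \frac{\frac{1}{3} + P + o}{-241 + o}$)
$T = \frac{737}{819}$ ($T = \frac{\frac{1}{3} - 214 - 32}{-241 - 32} = \frac{1}{-273} \left(- \frac{737}{3}\right) = \left(- \frac{1}{273}\right) \left(- \frac{737}{3}\right) = \frac{737}{819} \approx 0.89988$)
$- T = \left(-1\right) \frac{737}{819} = - \frac{737}{819}$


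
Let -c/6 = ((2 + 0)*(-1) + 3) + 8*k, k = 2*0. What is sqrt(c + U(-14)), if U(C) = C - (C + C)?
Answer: 2*sqrt(2) ≈ 2.8284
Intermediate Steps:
k = 0
U(C) = -C (U(C) = C - 2*C = -C)
c = -6 (c = -6*(((2 + 0)*(-1) + 3) + 8*0) = -6*((2*(-1) + 3) + 0) = -6*((-2 + 3) + 0) = -6*(1 + 0) = -6*1 = -6)
sqrt(c + U(-14)) = sqrt(-6 - 1*(-14)) = sqrt(-6 + 14) = sqrt(8) = 2*sqrt(2)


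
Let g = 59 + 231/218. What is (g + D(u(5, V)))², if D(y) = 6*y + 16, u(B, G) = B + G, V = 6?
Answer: 959078961/47524 ≈ 20181.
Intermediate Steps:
g = 13093/218 (g = 59 + 231*(1/218) = 59 + 231/218 = 13093/218 ≈ 60.060)
D(y) = 16 + 6*y
(g + D(u(5, V)))² = (13093/218 + (16 + 6*(5 + 6)))² = (13093/218 + (16 + 6*11))² = (13093/218 + (16 + 66))² = (13093/218 + 82)² = (30969/218)² = 959078961/47524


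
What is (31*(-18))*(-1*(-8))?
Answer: -4464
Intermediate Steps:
(31*(-18))*(-1*(-8)) = -558*8 = -4464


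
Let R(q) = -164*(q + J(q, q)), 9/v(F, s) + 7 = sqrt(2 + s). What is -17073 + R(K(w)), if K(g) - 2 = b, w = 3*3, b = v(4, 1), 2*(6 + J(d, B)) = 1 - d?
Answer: -373122/23 + 369*sqrt(3)/23 ≈ -16195.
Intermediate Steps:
v(F, s) = 9/(-7 + sqrt(2 + s))
J(d, B) = -11/2 - d/2 (J(d, B) = -6 + (1 - d)/2 = -6 + (1/2 - d/2) = -11/2 - d/2)
b = 9/(-7 + sqrt(3)) (b = 9/(-7 + sqrt(2 + 1)) = 9/(-7 + sqrt(3)) ≈ -1.7084)
w = 9
K(g) = 29/46 - 9*sqrt(3)/46 (K(g) = 2 + (-63/46 - 9*sqrt(3)/46) = 29/46 - 9*sqrt(3)/46)
R(q) = 902 - 82*q (R(q) = -164*(q + (-11/2 - q/2)) = -164*(-11/2 + q/2) = 902 - 82*q)
-17073 + R(K(w)) = -17073 + (902 - 82*(29/46 - 9*sqrt(3)/46)) = -17073 + (902 + (-1189/23 + 369*sqrt(3)/23)) = -17073 + (19557/23 + 369*sqrt(3)/23) = -373122/23 + 369*sqrt(3)/23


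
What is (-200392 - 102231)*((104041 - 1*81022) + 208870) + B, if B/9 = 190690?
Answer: -70173228637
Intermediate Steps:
B = 1716210 (B = 9*190690 = 1716210)
(-200392 - 102231)*((104041 - 1*81022) + 208870) + B = (-200392 - 102231)*((104041 - 1*81022) + 208870) + 1716210 = -302623*((104041 - 81022) + 208870) + 1716210 = -302623*(23019 + 208870) + 1716210 = -302623*231889 + 1716210 = -70174944847 + 1716210 = -70173228637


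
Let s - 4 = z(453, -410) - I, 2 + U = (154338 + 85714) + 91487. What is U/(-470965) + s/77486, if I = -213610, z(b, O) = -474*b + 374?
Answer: -13017582146/18246596995 ≈ -0.71342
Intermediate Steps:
z(b, O) = 374 - 474*b
U = 331537 (U = -2 + ((154338 + 85714) + 91487) = -2 + (240052 + 91487) = -2 + 331539 = 331537)
s = -734 (s = 4 + ((374 - 474*453) - 1*(-213610)) = 4 + ((374 - 214722) + 213610) = 4 + (-214348 + 213610) = 4 - 738 = -734)
U/(-470965) + s/77486 = 331537/(-470965) - 734/77486 = 331537*(-1/470965) - 734*1/77486 = -331537/470965 - 367/38743 = -13017582146/18246596995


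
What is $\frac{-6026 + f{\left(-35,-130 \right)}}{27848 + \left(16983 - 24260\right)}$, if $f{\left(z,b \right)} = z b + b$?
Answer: $- \frac{1606}{20571} \approx -0.078071$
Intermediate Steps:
$f{\left(z,b \right)} = b + b z$ ($f{\left(z,b \right)} = b z + b = b + b z$)
$\frac{-6026 + f{\left(-35,-130 \right)}}{27848 + \left(16983 - 24260\right)} = \frac{-6026 - 130 \left(1 - 35\right)}{27848 + \left(16983 - 24260\right)} = \frac{-6026 - -4420}{27848 - 7277} = \frac{-6026 + 4420}{20571} = \left(-1606\right) \frac{1}{20571} = - \frac{1606}{20571}$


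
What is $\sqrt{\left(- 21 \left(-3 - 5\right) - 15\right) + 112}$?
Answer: $\sqrt{265} \approx 16.279$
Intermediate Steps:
$\sqrt{\left(- 21 \left(-3 - 5\right) - 15\right) + 112} = \sqrt{\left(\left(-21\right) \left(-8\right) - 15\right) + 112} = \sqrt{\left(168 - 15\right) + 112} = \sqrt{153 + 112} = \sqrt{265}$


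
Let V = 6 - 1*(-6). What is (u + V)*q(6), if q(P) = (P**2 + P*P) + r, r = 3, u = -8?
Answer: 300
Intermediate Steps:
V = 12 (V = 6 + 6 = 12)
q(P) = 3 + 2*P**2 (q(P) = (P**2 + P*P) + 3 = (P**2 + P**2) + 3 = 2*P**2 + 3 = 3 + 2*P**2)
(u + V)*q(6) = (-8 + 12)*(3 + 2*6**2) = 4*(3 + 2*36) = 4*(3 + 72) = 4*75 = 300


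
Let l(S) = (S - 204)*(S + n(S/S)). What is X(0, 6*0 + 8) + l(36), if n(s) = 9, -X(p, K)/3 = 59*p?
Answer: -7560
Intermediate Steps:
X(p, K) = -177*p
l(S) = (-204 + S)*(9 + S) (l(S) = (S - 204)*(S + 9) = (-204 + S)*(9 + S))
X(0, 6*0 + 8) + l(36) = -177*0 + (-1836 + 36**2 - 195*36) = 0 + (-1836 + 1296 - 7020) = 0 - 7560 = -7560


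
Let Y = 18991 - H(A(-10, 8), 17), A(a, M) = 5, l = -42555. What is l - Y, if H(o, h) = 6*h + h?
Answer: -61427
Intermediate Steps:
H(o, h) = 7*h
Y = 18872 (Y = 18991 - 7*17 = 18991 - 1*119 = 18991 - 119 = 18872)
l - Y = -42555 - 1*18872 = -42555 - 18872 = -61427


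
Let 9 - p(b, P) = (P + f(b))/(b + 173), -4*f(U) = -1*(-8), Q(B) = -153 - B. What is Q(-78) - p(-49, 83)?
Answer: -10335/124 ≈ -83.347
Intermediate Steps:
f(U) = -2 (f(U) = -(-1)*(-8)/4 = -1/4*8 = -2)
p(b, P) = 9 - (-2 + P)/(173 + b) (p(b, P) = 9 - (P - 2)/(b + 173) = 9 - (-2 + P)/(173 + b))
Q(-78) - p(-49, 83) = (-153 - 1*(-78)) - (1559 - 1*83 + 9*(-49))/(173 - 49) = (-153 + 78) - (1559 - 83 - 441)/124 = -75 - 1035/124 = -10335/124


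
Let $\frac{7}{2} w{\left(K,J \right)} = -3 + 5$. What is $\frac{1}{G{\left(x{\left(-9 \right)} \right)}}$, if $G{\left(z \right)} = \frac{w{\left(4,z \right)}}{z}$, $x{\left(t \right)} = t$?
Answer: $- \frac{63}{4} \approx -15.75$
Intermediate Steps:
$w{\left(K,J \right)} = \frac{4}{7}$ ($w{\left(K,J \right)} = \frac{2 \left(-3 + 5\right)}{7} = \frac{2}{7} \cdot 2 = \frac{4}{7}$)
$G{\left(z \right)} = \frac{4}{7 z}$
$\frac{1}{G{\left(x{\left(-9 \right)} \right)}} = \frac{1}{\frac{4}{7} \frac{1}{-9}} = \frac{1}{\frac{4}{7} \left(- \frac{1}{9}\right)} = \frac{1}{- \frac{4}{63}} = - \frac{63}{4}$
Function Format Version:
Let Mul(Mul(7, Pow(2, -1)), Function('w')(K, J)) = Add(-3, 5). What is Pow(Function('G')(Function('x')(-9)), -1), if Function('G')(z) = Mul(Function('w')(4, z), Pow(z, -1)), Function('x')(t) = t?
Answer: Rational(-63, 4) ≈ -15.750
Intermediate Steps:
Function('w')(K, J) = Rational(4, 7) (Function('w')(K, J) = Mul(Rational(2, 7), Add(-3, 5)) = Mul(Rational(2, 7), 2) = Rational(4, 7))
Function('G')(z) = Mul(Rational(4, 7), Pow(z, -1))
Pow(Function('G')(Function('x')(-9)), -1) = Pow(Mul(Rational(4, 7), Pow(-9, -1)), -1) = Pow(Mul(Rational(4, 7), Rational(-1, 9)), -1) = Pow(Rational(-4, 63), -1) = Rational(-63, 4)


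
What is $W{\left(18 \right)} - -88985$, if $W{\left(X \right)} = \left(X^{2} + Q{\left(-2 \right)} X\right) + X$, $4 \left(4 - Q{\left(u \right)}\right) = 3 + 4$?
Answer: $\frac{178735}{2} \approx 89368.0$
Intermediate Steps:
$Q{\left(u \right)} = \frac{9}{4}$ ($Q{\left(u \right)} = 4 - \frac{3 + 4}{4} = 4 - \frac{7}{4} = \frac{9}{4}$)
$W{\left(X \right)} = X^{2} + \frac{13 X}{4}$ ($W{\left(X \right)} = \left(X^{2} + \frac{9 X}{4}\right) + X = X^{2} + \frac{13 X}{4}$)
$W{\left(18 \right)} - -88985 = \frac{1}{4} \cdot 18 \left(13 + 4 \cdot 18\right) - -88985 = \frac{1}{4} \cdot 18 \left(13 + 72\right) + 88985 = \frac{1}{4} \cdot 18 \cdot 85 + 88985 = \frac{765}{2} + 88985 = \frac{178735}{2}$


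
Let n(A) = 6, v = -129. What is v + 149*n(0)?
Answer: 765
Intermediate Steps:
v + 149*n(0) = -129 + 149*6 = -129 + 894 = 765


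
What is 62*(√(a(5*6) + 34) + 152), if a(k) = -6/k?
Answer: 9424 + 806*√5/5 ≈ 9784.5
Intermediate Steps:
62*(√(a(5*6) + 34) + 152) = 62*(√(-6/(5*6) + 34) + 152) = 62*(√(-6/30 + 34) + 152) = 62*(√(-6*1/30 + 34) + 152) = 62*(√(-⅕ + 34) + 152) = 62*(√(169/5) + 152) = 62*(13*√5/5 + 152) = 62*(152 + 13*√5/5) = 9424 + 806*√5/5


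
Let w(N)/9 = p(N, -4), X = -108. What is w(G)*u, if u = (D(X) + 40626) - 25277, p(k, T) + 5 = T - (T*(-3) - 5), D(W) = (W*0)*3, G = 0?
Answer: -2210256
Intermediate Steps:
D(W) = 0 (D(W) = 0*3 = 0)
p(k, T) = 4*T (p(k, T) = -5 + (T - (T*(-3) - 5)) = -5 + (T - (-3*T - 5)) = -5 + (T - (-5 - 3*T)) = -5 + (T + (5 + 3*T)) = -5 + (5 + 4*T) = 4*T)
w(N) = -144 (w(N) = 9*(4*(-4)) = 9*(-16) = -144)
u = 15349 (u = (0 + 40626) - 25277 = 40626 - 25277 = 15349)
w(G)*u = -144*15349 = -2210256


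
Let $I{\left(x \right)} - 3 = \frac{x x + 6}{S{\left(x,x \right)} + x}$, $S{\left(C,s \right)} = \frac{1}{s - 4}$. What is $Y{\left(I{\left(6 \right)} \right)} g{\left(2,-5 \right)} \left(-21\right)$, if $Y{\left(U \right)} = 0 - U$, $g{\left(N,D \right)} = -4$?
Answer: $- \frac{10332}{13} \approx -794.77$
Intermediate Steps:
$S{\left(C,s \right)} = \frac{1}{-4 + s}$
$I{\left(x \right)} = 3 + \frac{6 + x^{2}}{x + \frac{1}{-4 + x}}$ ($I{\left(x \right)} = 3 + \frac{x x + 6}{\frac{1}{-4 + x} + x} = 3 + \frac{x^{2} + 6}{x + \frac{1}{-4 + x}} = 3 + \frac{6 + x^{2}}{x + \frac{1}{-4 + x}}$)
$Y{\left(U \right)} = - U$
$Y{\left(I{\left(6 \right)} \right)} g{\left(2,-5 \right)} \left(-21\right) = - \frac{3 + \left(-4 + 6\right) \left(6 + 6^{2} + 3 \cdot 6\right)}{1 + 6 \left(-4 + 6\right)} \left(-4\right) \left(-21\right) = - \frac{3 + 2 \left(6 + 36 + 18\right)}{1 + 6 \cdot 2} \left(-4\right) \left(-21\right) = - \frac{3 + 2 \cdot 60}{1 + 12} \left(-4\right) \left(-21\right) = - \frac{3 + 120}{13} \left(-4\right) \left(-21\right) = - \frac{123}{13} \left(-4\right) \left(-21\right) = \left(-1\right) \frac{123}{13} \left(-4\right) \left(-21\right) = \left(- \frac{123}{13}\right) \left(-4\right) \left(-21\right) = \frac{492}{13} \left(-21\right) = - \frac{10332}{13}$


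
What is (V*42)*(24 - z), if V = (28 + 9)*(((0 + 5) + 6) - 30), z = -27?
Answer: -1505826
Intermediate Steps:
V = -703 (V = 37*((5 + 6) - 30) = 37*(11 - 30) = 37*(-19) = -703)
(V*42)*(24 - z) = (-703*42)*(24 - 1*(-27)) = -29526*(24 + 27) = -29526*51 = -1505826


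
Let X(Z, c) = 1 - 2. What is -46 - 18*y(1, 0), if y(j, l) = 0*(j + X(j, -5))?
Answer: -46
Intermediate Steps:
X(Z, c) = -1
y(j, l) = 0 (y(j, l) = 0*(j - 1) = 0*(-1 + j) = 0)
-46 - 18*y(1, 0) = -46 - 18*0 = -46 + 0 = -46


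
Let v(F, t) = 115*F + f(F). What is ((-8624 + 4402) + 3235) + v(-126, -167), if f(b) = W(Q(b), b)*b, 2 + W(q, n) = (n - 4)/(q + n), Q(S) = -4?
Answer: -15351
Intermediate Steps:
W(q, n) = -2 + (-4 + n)/(n + q) (W(q, n) = -2 + (n - 4)/(q + n) = -2 + (-4 + n)/(n + q))
f(b) = b*(4 - b)/(-4 + b) (f(b) = ((-4 - b - 2*(-4))/(b - 4))*b = ((-4 - b + 8)/(-4 + b))*b = ((4 - b)/(-4 + b))*b = b*(4 - b)/(-4 + b))
v(F, t) = 114*F (v(F, t) = 115*F - F = 114*F)
((-8624 + 4402) + 3235) + v(-126, -167) = ((-8624 + 4402) + 3235) + 114*(-126) = (-4222 + 3235) - 14364 = -987 - 14364 = -15351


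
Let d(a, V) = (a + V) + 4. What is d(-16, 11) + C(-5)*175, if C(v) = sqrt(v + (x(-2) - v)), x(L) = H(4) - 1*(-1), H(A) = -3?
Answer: -1 + 175*I*sqrt(2) ≈ -1.0 + 247.49*I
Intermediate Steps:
d(a, V) = 4 + V + a (d(a, V) = (V + a) + 4 = 4 + V + a)
x(L) = -2 (x(L) = -3 - 1*(-1) = -3 + 1 = -2)
C(v) = I*sqrt(2) (C(v) = sqrt(v + (-2 - v)) = sqrt(-2) = I*sqrt(2))
d(-16, 11) + C(-5)*175 = (4 + 11 - 16) + (I*sqrt(2))*175 = -1 + 175*I*sqrt(2)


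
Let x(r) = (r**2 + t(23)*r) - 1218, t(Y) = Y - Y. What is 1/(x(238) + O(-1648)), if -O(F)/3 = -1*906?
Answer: 1/58144 ≈ 1.7199e-5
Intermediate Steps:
O(F) = 2718 (O(F) = -(-3)*906 = -3*(-906) = 2718)
t(Y) = 0
x(r) = -1218 + r**2 (x(r) = (r**2 + 0*r) - 1218 = (r**2 + 0) - 1218 = r**2 - 1218 = -1218 + r**2)
1/(x(238) + O(-1648)) = 1/((-1218 + 238**2) + 2718) = 1/((-1218 + 56644) + 2718) = 1/(55426 + 2718) = 1/58144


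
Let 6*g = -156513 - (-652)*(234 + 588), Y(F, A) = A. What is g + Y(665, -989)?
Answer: 124499/2 ≈ 62250.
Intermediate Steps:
g = 126477/2 (g = (-156513 - (-652)*(234 + 588))/6 = (-156513 - (-652)*822)/6 = (-156513 - 1*(-535944))/6 = (-156513 + 535944)/6 = (⅙)*379431 = 126477/2 ≈ 63239.)
g + Y(665, -989) = 126477/2 - 989 = 124499/2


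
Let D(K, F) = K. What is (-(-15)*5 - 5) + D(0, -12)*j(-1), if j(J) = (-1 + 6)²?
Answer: 70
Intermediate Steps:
j(J) = 25 (j(J) = 5² = 25)
(-(-15)*5 - 5) + D(0, -12)*j(-1) = (-(-15)*5 - 5) + 0*25 = (-5*(-15) - 5) + 0 = (75 - 5) + 0 = 70 + 0 = 70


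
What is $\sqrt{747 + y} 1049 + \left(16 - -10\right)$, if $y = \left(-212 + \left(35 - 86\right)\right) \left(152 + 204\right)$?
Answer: $26 + 1049 i \sqrt{92881} \approx 26.0 + 3.197 \cdot 10^{5} i$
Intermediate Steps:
$y = -93628$ ($y = \left(-212 - 51\right) 356 = \left(-263\right) 356 = -93628$)
$\sqrt{747 + y} 1049 + \left(16 - -10\right) = \sqrt{747 - 93628} \cdot 1049 + \left(16 - -10\right) = \sqrt{-92881} \cdot 1049 + \left(16 + 10\right) = i \sqrt{92881} \cdot 1049 + 26 = 1049 i \sqrt{92881} + 26 = 26 + 1049 i \sqrt{92881}$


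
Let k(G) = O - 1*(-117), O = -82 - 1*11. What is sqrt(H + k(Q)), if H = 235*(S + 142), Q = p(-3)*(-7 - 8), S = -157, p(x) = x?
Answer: 3*I*sqrt(389) ≈ 59.169*I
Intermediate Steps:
O = -93 (O = -82 - 11 = -93)
Q = 45 (Q = -3*(-7 - 8) = -3*(-15) = 45)
k(G) = 24 (k(G) = -93 - 1*(-117) = -93 + 117 = 24)
H = -3525 (H = 235*(-157 + 142) = 235*(-15) = -3525)
sqrt(H + k(Q)) = sqrt(-3525 + 24) = sqrt(-3501) = 3*I*sqrt(389)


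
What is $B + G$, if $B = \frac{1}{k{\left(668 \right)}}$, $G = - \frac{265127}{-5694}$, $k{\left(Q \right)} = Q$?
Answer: $\frac{88555265}{1901796} \approx 46.564$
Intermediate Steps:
$G = \frac{265127}{5694}$ ($G = \left(-265127\right) \left(- \frac{1}{5694}\right) = \frac{265127}{5694} \approx 46.563$)
$B = \frac{1}{668} \approx 0.001497$
$B + G = \frac{1}{668} + \frac{265127}{5694} = \frac{88555265}{1901796}$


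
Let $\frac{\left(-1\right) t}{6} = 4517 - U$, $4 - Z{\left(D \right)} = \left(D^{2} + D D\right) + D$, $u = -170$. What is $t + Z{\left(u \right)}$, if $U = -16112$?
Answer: $-181400$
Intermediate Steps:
$Z{\left(D \right)} = 4 - D - 2 D^{2}$ ($Z{\left(D \right)} = 4 - \left(\left(D^{2} + D D\right) + D\right) = 4 - \left(\left(D^{2} + D^{2}\right) + D\right) = 4 - \left(2 D^{2} + D\right) = 4 - \left(D + 2 D^{2}\right) = 4 - D - 2 D^{2}$)
$t = -123774$ ($t = - 6 \left(4517 - -16112\right) = - 6 \left(4517 + 16112\right) = \left(-6\right) 20629 = -123774$)
$t + Z{\left(u \right)} = -123774 - \left(-174 + 57800\right) = -123774 + \left(4 + 170 - 57800\right) = -123774 - 57626 = -181400$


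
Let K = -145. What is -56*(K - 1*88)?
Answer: 13048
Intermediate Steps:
-56*(K - 1*88) = -56*(-145 - 1*88) = -56*(-145 - 88) = -56*(-233) = 13048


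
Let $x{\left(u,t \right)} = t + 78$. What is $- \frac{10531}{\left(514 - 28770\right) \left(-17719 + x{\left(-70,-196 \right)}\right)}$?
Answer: $- \frac{10531}{504002272} \approx -2.0895 \cdot 10^{-5}$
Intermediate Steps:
$x{\left(u,t \right)} = 78 + t$
$- \frac{10531}{\left(514 - 28770\right) \left(-17719 + x{\left(-70,-196 \right)}\right)} = - \frac{10531}{\left(514 - 28770\right) \left(-17719 + \left(78 - 196\right)\right)} = - \frac{10531}{\left(-28256\right) \left(-17719 - 118\right)} = - \frac{10531}{\left(-28256\right) \left(-17837\right)} = - \frac{10531}{504002272}$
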